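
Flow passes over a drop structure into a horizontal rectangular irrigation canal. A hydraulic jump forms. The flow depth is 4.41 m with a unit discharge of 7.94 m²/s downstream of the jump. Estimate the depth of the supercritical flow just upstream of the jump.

V₂ = q/y₂ = 7.94/4.41 = 1.80 m/s; Fr₂ = V₂/√(g·y₂) = 0.274.
Since the conjugate-depth ratio holds either way, y₁/y₂ = ½[√(1 + 8Fr₂²) − 1] = ½[√1.599 − 1] = 0.132.
y₁ = 0.132 × 4.41 = 0.584 m.

y₁ = 0.584 m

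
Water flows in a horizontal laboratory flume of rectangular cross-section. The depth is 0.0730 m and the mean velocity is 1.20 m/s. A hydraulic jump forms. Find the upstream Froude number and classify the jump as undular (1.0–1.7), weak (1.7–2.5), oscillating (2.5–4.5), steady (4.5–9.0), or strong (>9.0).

Fr₁ = V₁/√(g·y₁) = 1.20/√(9.81×0.0730) = 1.42.
Fr₁ = 1.42 lies in the undular range.

Fr₁ = 1.42; undular jump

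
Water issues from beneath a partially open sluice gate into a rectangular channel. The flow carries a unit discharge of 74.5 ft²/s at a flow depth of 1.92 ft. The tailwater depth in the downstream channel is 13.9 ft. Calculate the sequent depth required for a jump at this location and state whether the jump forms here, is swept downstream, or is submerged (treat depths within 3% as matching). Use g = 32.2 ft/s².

y₂ = 12.5 ft; the jump is submerged

V₁ = q/y₁ = 74.5/1.92 = 38.8 ft/s. Fr₁ = V₁/√(g·y₁) = 38.8/√(32.2×1.92) = 4.93.
Conjugate-depth relation: y₂/y₁ = ½[√(1 + 8Fr₁²) − 1] = ½[√195.8 − 1] = 6.50.
y₂ = 6.50 × 1.92 = 12.5 ft.
Tailwater y_tw = 13.9 ft: y_tw > y₂, so the jump is submerged.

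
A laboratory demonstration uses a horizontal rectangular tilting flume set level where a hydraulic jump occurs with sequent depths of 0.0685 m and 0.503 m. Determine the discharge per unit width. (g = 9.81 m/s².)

For a rectangular channel the momentum equation gives q² = ½·g·y₁·y₂·(y₁ + y₂) = ½×9.81×0.0685×0.503×0.572 = 0.0966.
q = √0.0966 = 0.311 m²/s.

q = 0.311 m²/s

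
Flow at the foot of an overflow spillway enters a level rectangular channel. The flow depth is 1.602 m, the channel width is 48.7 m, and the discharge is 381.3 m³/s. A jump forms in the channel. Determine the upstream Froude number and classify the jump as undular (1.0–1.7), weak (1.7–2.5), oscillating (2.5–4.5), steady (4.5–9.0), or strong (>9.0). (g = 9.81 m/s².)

Fr₁ = 1.233; undular jump

q = Q/b = 381.3/48.7 = 7.830 m²/s; V₁ = q/y₁ = 4.887 m/s. Fr₁ = V₁/√(g·y₁) = 1.233.
Fr₁ = 1.233 lies in the undular range.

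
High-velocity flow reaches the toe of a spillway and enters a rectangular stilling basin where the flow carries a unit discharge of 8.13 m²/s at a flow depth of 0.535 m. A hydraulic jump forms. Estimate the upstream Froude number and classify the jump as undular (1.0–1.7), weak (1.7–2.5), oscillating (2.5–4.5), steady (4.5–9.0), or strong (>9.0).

Fr₁ = 6.63; steady jump

V₁ = q/y₁ = 8.13/0.535 = 15.2 m/s. Fr₁ = V₁/√(g·y₁) = 15.2/√(9.81×0.535) = 6.63.
Fr₁ = 6.63 lies in the steady range.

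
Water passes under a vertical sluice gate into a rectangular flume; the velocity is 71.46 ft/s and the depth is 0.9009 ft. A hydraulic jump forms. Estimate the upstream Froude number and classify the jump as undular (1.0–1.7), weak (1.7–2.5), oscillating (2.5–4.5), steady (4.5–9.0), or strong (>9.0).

Fr₁ = V₁/√(g·y₁) = 71.46/√(32.2×0.9009) = 13.27.
Fr₁ = 13.27 lies in the strong range.

Fr₁ = 13.27; strong jump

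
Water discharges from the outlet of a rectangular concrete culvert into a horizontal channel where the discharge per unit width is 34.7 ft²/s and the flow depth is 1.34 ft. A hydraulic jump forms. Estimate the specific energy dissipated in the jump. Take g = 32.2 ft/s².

ΔE = 4.52 ft

V₁ = q/y₁ = 34.7/1.34 = 25.9 ft/s. Fr₁ = V₁/√(g·y₁) = 25.9/√(32.2×1.34) = 3.94.
From the momentum equation for a rectangular channel, y₂/y₁ = ½[√(1 + 8Fr₁²) − 1] = ½[√125.3 − 1] = 5.10.
y₂ = 5.10 × 1.34 = 6.83 ft.
Head loss: ΔE = (y₂ − y₁)³/(4y₁y₂) = (6.83 − 1.34)³/(4×1.34×6.83) = 166/36.6 = 4.52 ft.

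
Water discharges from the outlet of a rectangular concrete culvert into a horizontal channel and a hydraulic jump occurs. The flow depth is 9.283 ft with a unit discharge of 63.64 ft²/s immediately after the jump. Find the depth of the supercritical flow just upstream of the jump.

y₁ = 2.333 ft

V₂ = q/y₂ = 63.64/9.283 = 6.856 ft/s; Fr₂ = V₂/√(g·y₂) = 0.3965.
The Bélanger relation is symmetric: y₁/y₂ = ½[√(1 + 8Fr₂²) − 1] = ½[√2.2579 − 1] = 0.2513.
y₁ = 0.2513 × 9.283 = 2.333 ft.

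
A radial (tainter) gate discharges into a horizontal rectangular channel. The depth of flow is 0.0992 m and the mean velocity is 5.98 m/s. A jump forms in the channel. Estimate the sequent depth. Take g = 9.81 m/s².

y₂ = 0.802 m

Fr₁ = V₁/√(g·y₁) = 5.98/√(9.81×0.0992) = 6.06.
By Bélanger, y₂/y₁ = ½[√(1 + 8Fr₁²) − 1] = ½[√295.0 − 1] = 8.09.
y₂ = 8.09 × 0.0992 = 0.802 m.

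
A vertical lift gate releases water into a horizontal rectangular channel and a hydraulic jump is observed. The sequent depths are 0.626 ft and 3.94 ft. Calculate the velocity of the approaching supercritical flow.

V₁ = 21.5 ft/s

For a rectangular channel the momentum equation gives q² = ½·g·y₁·y₂·(y₁ + y₂) = ½×32.2×0.626×3.94×4.57 = 181.
q = √181 = 13.5 ft²/s.
V₁ = q/y₁ = 13.5/0.626 = 21.5 ft/s.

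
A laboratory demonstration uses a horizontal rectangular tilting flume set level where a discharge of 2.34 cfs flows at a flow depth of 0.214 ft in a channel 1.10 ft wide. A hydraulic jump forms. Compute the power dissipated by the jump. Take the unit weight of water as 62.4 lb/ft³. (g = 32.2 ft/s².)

q = Q/b = 2.34/1.10 = 2.13 ft²/s; V₁ = q/y₁ = 9.94 ft/s. Fr₁ = V₁/√(g·y₁) = 3.79.
By Bélanger, y₂/y₁ = ½[√(1 + 8Fr₁²) − 1] = ½[√115.7 − 1] = 4.88.
y₂ = 4.88 × 0.214 = 1.04 ft.
Head loss: ΔE = (y₂ − y₁)³/(4y₁y₂) = (1.04 − 0.214)³/(4×0.214×1.04) = 0.572/0.894 = 0.640 ft.
P = γ·Q·ΔE/550 = 62.4 × 2.34 × 0.640 / 550 = 0.170 hp.

P = 0.170 hp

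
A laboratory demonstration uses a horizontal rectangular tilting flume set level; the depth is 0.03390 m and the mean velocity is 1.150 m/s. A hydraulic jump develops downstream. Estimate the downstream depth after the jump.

y₂ = 0.08015 m

Fr₁ = V₁/√(g·y₁) = 1.150/√(9.81×0.03390) = 1.994.
Bélanger equation: y₂/y₁ = ½[√(1 + 8Fr₁²) − 1] = ½[√32.814 − 1] = 2.364.
y₂ = 2.364 × 0.03390 = 0.08015 m.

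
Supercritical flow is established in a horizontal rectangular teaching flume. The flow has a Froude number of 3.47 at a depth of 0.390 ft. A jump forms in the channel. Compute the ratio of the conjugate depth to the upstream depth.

y₂/y₁ = 4.43

Fr₁ = 3.47 (given).
Conjugate-depth relation: y₂/y₁ = ½[√(1 + 8Fr₁²) − 1] = ½[√97.33 − 1] = 4.43.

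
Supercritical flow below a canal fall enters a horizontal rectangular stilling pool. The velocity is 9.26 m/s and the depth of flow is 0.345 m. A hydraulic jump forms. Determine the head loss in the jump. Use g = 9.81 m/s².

Fr₁ = V₁/√(g·y₁) = 9.26/√(9.81×0.345) = 5.03.
Sequent-depth ratio: y₂/y₁ = ½[√(1 + 8Fr₁²) − 1] = ½[√203.7 − 1] = 6.64.
y₂ = 6.64 × 0.345 = 2.29 m.
q = V₁·y₁ = 9.26 × 0.345 = 3.19 m²/s. V₂ = q/y₂ = 3.19/2.29 = 1.40 m/s. E₁ = y₁ + V₁²/2g = 4.72 m; E₂ = y₂ + V₂²/2g = 2.39 m. ΔE = E₁ − E₂ = 2.33 m.

ΔE = 2.33 m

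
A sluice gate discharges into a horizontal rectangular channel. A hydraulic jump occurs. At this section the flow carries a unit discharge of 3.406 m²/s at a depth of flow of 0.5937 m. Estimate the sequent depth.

y₂ = 1.721 m

V₁ = q/y₁ = 3.406/0.5937 = 5.737 m/s. Fr₁ = V₁/√(g·y₁) = 5.737/√(9.81×0.5937) = 2.377.
By Bélanger, y₂/y₁ = ½[√(1 + 8Fr₁²) − 1] = ½[√46.207 − 1] = 2.899.
y₂ = 2.899 × 0.5937 = 1.721 m.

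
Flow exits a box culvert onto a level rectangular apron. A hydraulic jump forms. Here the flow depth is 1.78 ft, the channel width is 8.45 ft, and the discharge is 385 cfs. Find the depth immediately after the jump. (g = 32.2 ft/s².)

y₂ = 7.67 ft

q = Q/b = 385/8.45 = 45.6 ft²/s; V₁ = q/y₁ = 25.6 ft/s. Fr₁ = V₁/√(g·y₁) = 3.38.
Sequent-depth ratio: y₂/y₁ = ½[√(1 + 8Fr₁²) − 1] = ½[√92.45 − 1] = 4.31.
y₂ = 4.31 × 1.78 = 7.67 ft.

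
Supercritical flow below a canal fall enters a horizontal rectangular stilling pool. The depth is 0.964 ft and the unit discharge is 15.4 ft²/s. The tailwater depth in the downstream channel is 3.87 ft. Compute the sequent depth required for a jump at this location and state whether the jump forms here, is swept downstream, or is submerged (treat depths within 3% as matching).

y₂ = 3.46 ft; the jump is submerged

V₁ = q/y₁ = 15.4/0.964 = 16.0 ft/s. Fr₁ = V₁/√(g·y₁) = 16.0/√(32.2×0.964) = 2.87.
Sequent-depth ratio: y₂/y₁ = ½[√(1 + 8Fr₁²) − 1] = ½[√66.77 − 1] = 3.59.
y₂ = 3.59 × 0.964 = 3.46 ft.
Tailwater y_tw = 3.87 ft: y_tw > y₂, so the jump is submerged.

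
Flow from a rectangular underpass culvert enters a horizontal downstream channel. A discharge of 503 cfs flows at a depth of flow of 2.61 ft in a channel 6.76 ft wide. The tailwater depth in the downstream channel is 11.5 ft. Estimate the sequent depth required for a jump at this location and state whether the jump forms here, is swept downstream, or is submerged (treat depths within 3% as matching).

q = Q/b = 503/6.76 = 74.4 ft²/s; V₁ = q/y₁ = 28.5 ft/s. Fr₁ = V₁/√(g·y₁) = 3.11.
Sequent-depth ratio: y₂/y₁ = ½[√(1 + 8Fr₁²) − 1] = ½[√78.37 − 1] = 3.93.
y₂ = 3.93 × 2.61 = 10.2 ft.
Tailwater y_tw = 11.5 ft: y_tw > y₂, so the jump is submerged.

y₂ = 10.2 ft; the jump is submerged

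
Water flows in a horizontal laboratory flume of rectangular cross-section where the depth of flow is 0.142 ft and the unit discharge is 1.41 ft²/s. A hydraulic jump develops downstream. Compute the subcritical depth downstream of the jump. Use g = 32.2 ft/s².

V₁ = q/y₁ = 1.41/0.142 = 9.93 ft/s. Fr₁ = V₁/√(g·y₁) = 9.93/√(32.2×0.142) = 4.64.
Sequent-depth ratio: y₂/y₁ = ½[√(1 + 8Fr₁²) − 1] = ½[√173.5 − 1] = 6.09.
y₂ = 6.09 × 0.142 = 0.864 ft.

y₂ = 0.864 ft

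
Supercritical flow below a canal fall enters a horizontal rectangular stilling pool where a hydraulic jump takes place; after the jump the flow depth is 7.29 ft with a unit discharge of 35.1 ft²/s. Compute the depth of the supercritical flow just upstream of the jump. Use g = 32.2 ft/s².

y₁ = 1.23 ft

V₂ = q/y₂ = 35.1/7.29 = 4.81 ft/s; Fr₂ = V₂/√(g·y₂) = 0.314.
Applying the sequent-depth relation in reverse, y₁/y₂ = ½[√(1 + 8Fr₂²) − 1] = ½[√1.790 − 1] = 0.169.
y₁ = 0.169 × 7.29 = 1.23 ft.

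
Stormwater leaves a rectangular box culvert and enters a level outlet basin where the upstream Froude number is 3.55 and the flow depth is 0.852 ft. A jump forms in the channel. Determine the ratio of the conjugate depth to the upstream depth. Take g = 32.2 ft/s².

y₂/y₁ = 4.55

Fr₁ = 3.55 (given).
Bélanger equation: y₂/y₁ = ½[√(1 + 8Fr₁²) − 1] = ½[√101.8 − 1] = 4.55.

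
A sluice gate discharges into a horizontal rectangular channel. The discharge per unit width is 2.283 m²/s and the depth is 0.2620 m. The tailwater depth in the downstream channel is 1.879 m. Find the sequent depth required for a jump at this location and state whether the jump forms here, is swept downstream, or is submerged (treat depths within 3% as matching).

V₁ = q/y₁ = 2.283/0.2620 = 8.714 m/s. Fr₁ = V₁/√(g·y₁) = 8.714/√(9.81×0.2620) = 5.435.
By Bélanger, y₂/y₁ = ½[√(1 + 8Fr₁²) − 1] = ½[√237.34 − 1] = 7.203.
y₂ = 7.203 × 0.2620 = 1.887 m.
Tailwater y_tw = 1.879 m: y_tw ≈ y₂, so the jump forms here.

y₂ = 1.887 m; the jump forms here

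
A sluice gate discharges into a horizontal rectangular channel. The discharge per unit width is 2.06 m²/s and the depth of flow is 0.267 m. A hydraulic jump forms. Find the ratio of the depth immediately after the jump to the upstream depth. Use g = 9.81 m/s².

y₂/y₁ = 6.26

V₁ = q/y₁ = 2.06/0.267 = 7.72 m/s. Fr₁ = V₁/√(g·y₁) = 7.72/√(9.81×0.267) = 4.77.
Sequent-depth ratio: y₂/y₁ = ½[√(1 + 8Fr₁²) − 1] = ½[√182.8 − 1] = 6.26.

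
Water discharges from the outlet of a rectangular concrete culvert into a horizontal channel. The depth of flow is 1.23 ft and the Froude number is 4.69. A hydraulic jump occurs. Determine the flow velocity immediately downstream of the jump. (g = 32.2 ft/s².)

Fr₁ = 4.69 (given).
Bélanger equation: y₂/y₁ = ½[√(1 + 8Fr₁²) − 1] = ½[√177.0 − 1] = 6.15.
y₂ = 6.15 × 1.23 = 7.57 ft.
V₁ = Fr₁·√(g·y₁) = 4.69×√(32.2×1.23) = 29.5 ft/s; q = V₁·y₁ = 36.3 ft²/s.
V₂ = q/y₂ = 36.3/7.57 = 4.80 ft/s.

V₂ = 4.80 ft/s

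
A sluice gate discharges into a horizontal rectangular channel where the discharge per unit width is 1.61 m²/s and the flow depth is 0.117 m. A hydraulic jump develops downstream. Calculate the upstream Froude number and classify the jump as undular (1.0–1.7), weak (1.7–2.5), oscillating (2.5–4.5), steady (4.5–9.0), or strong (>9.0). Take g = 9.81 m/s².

Fr₁ = 12.8; strong jump

V₁ = q/y₁ = 1.61/0.117 = 13.8 m/s. Fr₁ = V₁/√(g·y₁) = 13.8/√(9.81×0.117) = 12.8.
Fr₁ = 12.8 lies in the strong range.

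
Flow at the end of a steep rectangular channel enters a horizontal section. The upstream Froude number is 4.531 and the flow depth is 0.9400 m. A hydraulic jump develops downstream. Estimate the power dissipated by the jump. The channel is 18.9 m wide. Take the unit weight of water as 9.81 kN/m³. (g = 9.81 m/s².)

P = 11373 kW

Fr₁ = 4.531 (given).
Sequent-depth ratio: y₂/y₁ = ½[√(1 + 8Fr₁²) − 1] = ½[√165.24 − 1] = 5.927.
y₂ = 5.927 × 0.9400 = 5.572 m.
V₁ = Fr₁·√(g·y₁) = 4.531×√(9.81×0.9400) = 13.76 m/s; q = V₁·y₁ = 12.93 m²/s. V₂ = q/y₂ = 12.93/5.572 = 2.321 m/s. E₁ = y₁ + V₁²/2g = 10.59 m; E₂ = y₂ + V₂²/2g = 5.846 m. ΔE = E₁ − E₂ = 4.743 m.
Q = q·b = 12.93 × 18.9 = 244.4 m³/s. P = γ·Q·ΔE = 9.81 × 244.4 × 4.743 = 11373 kW.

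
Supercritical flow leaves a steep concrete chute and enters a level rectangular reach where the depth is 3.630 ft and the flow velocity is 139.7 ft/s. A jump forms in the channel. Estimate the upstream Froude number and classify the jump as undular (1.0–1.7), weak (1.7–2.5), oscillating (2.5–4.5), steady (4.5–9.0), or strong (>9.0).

Fr₁ = 12.92; strong jump

Fr₁ = V₁/√(g·y₁) = 139.7/√(32.2×3.630) = 12.92.
Fr₁ = 12.92 lies in the strong range.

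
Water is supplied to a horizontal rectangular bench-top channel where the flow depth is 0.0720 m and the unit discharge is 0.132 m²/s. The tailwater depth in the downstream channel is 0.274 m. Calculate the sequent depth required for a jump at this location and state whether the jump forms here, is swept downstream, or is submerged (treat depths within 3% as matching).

y₂ = 0.189 m; the jump is submerged

V₁ = q/y₁ = 0.132/0.0720 = 1.83 m/s. Fr₁ = V₁/√(g·y₁) = 1.83/√(9.81×0.0720) = 2.18.
Sequent-depth ratio: y₂/y₁ = ½[√(1 + 8Fr₁²) − 1] = ½[√39.07 − 1] = 2.63.
y₂ = 2.63 × 0.0720 = 0.189 m.
Tailwater y_tw = 0.274 m: y_tw > y₂, so the jump is submerged.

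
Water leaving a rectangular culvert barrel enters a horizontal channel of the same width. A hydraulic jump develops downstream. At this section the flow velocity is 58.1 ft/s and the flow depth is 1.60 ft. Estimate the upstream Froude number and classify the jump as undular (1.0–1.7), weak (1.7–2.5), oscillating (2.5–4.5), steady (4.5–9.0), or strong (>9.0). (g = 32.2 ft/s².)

Fr₁ = V₁/√(g·y₁) = 58.1/√(32.2×1.60) = 8.09.
Fr₁ = 8.09 lies in the steady range.

Fr₁ = 8.09; steady jump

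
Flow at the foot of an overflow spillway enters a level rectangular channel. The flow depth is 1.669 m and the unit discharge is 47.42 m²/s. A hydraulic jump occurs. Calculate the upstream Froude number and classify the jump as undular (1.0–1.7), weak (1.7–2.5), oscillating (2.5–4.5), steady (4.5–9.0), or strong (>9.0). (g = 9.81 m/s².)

V₁ = q/y₁ = 47.42/1.669 = 28.41 m/s. Fr₁ = V₁/√(g·y₁) = 28.41/√(9.81×1.669) = 7.022.
Fr₁ = 7.022 lies in the steady range.

Fr₁ = 7.022; steady jump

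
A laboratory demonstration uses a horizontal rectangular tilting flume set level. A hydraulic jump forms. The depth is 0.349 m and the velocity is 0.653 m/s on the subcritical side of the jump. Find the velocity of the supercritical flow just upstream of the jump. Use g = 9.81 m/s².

Fr₂ = V₂/√(g·y₂) = 0.653/√(9.81×0.349) = 0.353.
From the momentum equation (using Fr₂), y₁/y₂ = ½[√(1 + 8Fr₂²) − 1] = ½[√1.996 − 1] = 0.206.
y₁ = 0.206 × 0.349 = 0.0721 m.
V₁ = q/y₁ = 0.228/0.0721 = 3.16 m/s.

V₁ = 3.16 m/s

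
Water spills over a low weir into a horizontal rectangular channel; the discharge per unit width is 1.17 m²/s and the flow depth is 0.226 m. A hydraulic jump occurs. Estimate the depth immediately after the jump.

y₂ = 1.00 m

V₁ = q/y₁ = 1.17/0.226 = 5.18 m/s. Fr₁ = V₁/√(g·y₁) = 5.18/√(9.81×0.226) = 3.48.
Conjugate-depth relation: y₂/y₁ = ½[√(1 + 8Fr₁²) − 1] = ½[√97.71 − 1] = 4.44.
y₂ = 4.44 × 0.226 = 1.00 m.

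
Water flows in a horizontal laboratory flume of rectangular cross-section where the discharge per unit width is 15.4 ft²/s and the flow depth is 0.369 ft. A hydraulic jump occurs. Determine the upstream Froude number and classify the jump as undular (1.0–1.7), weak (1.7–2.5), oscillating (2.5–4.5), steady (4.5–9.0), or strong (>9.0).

V₁ = q/y₁ = 15.4/0.369 = 41.7 ft/s. Fr₁ = V₁/√(g·y₁) = 41.7/√(32.2×0.369) = 12.1.
Fr₁ = 12.1 lies in the strong range.

Fr₁ = 12.1; strong jump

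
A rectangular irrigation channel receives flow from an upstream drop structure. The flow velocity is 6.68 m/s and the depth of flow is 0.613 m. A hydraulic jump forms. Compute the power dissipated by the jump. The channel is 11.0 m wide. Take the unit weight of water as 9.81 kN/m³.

P = 271 kW

Fr₁ = V₁/√(g·y₁) = 6.68/√(9.81×0.613) = 2.72.
Conjugate-depth relation: y₂/y₁ = ½[√(1 + 8Fr₁²) − 1] = ½[√60.36 − 1] = 3.38.
y₂ = 3.38 × 0.613 = 2.07 m.
Head loss: ΔE = (y₂ − y₁)³/(4y₁y₂) = (2.07 − 0.613)³/(4×0.613×2.07) = 3.12/5.09 = 0.614 m.
q = V₁·y₁ = 6.68 × 0.613 = 4.09 m²/s. Q = q·b = 4.09 × 11.0 = 45.0 m³/s. P = γ·Q·ΔE = 9.81 × 45.0 × 0.614 = 271 kW.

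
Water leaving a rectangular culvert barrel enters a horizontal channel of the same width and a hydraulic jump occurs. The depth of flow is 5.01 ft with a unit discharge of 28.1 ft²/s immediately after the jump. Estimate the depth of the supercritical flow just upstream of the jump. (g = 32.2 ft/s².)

y₁ = 1.50 ft

V₂ = q/y₂ = 28.1/5.01 = 5.61 ft/s; Fr₂ = V₂/√(g·y₂) = 0.442.
Applying the sequent-depth relation in reverse, y₁/y₂ = ½[√(1 + 8Fr₂²) − 1] = ½[√2.560 − 1] = 0.300.
y₁ = 0.300 × 5.01 = 1.50 ft.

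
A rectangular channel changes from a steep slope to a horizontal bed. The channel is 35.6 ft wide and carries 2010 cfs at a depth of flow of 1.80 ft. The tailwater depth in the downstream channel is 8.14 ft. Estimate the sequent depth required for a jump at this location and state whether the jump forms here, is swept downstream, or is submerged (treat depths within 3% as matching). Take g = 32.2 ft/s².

y₂ = 9.63 ft; the jump is swept downstream

q = Q/b = 2010/35.6 = 56.5 ft²/s; V₁ = q/y₁ = 31.4 ft/s. Fr₁ = V₁/√(g·y₁) = 4.12.
Conjugate-depth relation: y₂/y₁ = ½[√(1 + 8Fr₁²) − 1] = ½[√136.8 − 1] = 5.35.
y₂ = 5.35 × 1.80 = 9.63 ft.
Tailwater y_tw = 8.14 ft: y_tw < y₂, so the jump is swept downstream.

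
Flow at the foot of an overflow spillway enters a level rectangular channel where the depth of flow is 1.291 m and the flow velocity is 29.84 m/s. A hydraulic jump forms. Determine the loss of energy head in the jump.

ΔE = 31.65 m

Fr₁ = V₁/√(g·y₁) = 29.84/√(9.81×1.291) = 8.385.
Sequent-depth ratio: y₂/y₁ = ½[√(1 + 8Fr₁²) − 1] = ½[√563.46 − 1] = 11.37.
y₂ = 11.37 × 1.291 = 14.68 m.
q = V₁·y₁ = 29.84 × 1.291 = 38.52 m²/s. V₂ = q/y₂ = 38.52/14.68 = 2.625 m/s. E₁ = y₁ + V₁²/2g = 46.67 m; E₂ = y₂ + V₂²/2g = 15.03 m. ΔE = E₁ − E₂ = 31.65 m.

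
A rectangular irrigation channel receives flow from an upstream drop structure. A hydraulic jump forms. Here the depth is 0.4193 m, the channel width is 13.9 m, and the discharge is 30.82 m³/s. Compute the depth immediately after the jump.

y₂ = 1.351 m

q = Q/b = 30.82/13.9 = 2.217 m²/s; V₁ = q/y₁ = 5.288 m/s. Fr₁ = V₁/√(g·y₁) = 2.607.
From the momentum equation for a rectangular channel, y₂/y₁ = ½[√(1 + 8Fr₁²) − 1] = ½[√55.385 − 1] = 3.221.
y₂ = 3.221 × 0.4193 = 1.351 m.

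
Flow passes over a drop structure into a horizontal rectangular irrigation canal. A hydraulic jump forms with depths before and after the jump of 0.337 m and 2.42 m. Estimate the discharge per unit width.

For a rectangular channel the momentum equation gives q² = ½·g·y₁·y₂·(y₁ + y₂) = ½×9.81×0.337×2.42×2.76 = 11.0.
q = √11.0 = 3.32 m²/s.

q = 3.32 m²/s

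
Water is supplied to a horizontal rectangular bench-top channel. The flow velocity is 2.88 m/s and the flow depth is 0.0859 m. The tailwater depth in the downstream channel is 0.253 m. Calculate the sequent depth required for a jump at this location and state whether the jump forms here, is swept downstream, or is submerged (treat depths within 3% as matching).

y₂ = 0.341 m; the jump is swept downstream

Fr₁ = V₁/√(g·y₁) = 2.88/√(9.81×0.0859) = 3.14.
Bélanger equation: y₂/y₁ = ½[√(1 + 8Fr₁²) − 1] = ½[√79.74 − 1] = 3.96.
y₂ = 3.96 × 0.0859 = 0.341 m.
Tailwater y_tw = 0.253 m: y_tw < y₂, so the jump is swept downstream.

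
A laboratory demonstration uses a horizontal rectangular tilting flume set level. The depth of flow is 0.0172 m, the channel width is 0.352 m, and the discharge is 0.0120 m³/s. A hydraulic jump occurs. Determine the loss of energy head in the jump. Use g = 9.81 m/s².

q = Q/b = 0.0120/0.352 = 0.0341 m²/s; V₁ = q/y₁ = 1.98 m/s. Fr₁ = V₁/√(g·y₁) = 4.83.
By Bélanger, y₂/y₁ = ½[√(1 + 8Fr₁²) − 1] = ½[√187.3 − 1] = 6.34.
y₂ = 6.34 × 0.0172 = 0.109 m.
Head loss: ΔE = (y₂ − y₁)³/(4y₁y₂) = (0.109 − 0.0172)³/(4×0.0172×0.109) = 0.000776/0.00750 = 0.103 m.

ΔE = 0.103 m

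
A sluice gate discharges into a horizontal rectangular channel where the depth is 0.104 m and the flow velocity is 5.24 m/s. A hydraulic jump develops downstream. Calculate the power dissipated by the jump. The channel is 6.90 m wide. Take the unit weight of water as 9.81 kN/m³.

Fr₁ = V₁/√(g·y₁) = 5.24/√(9.81×0.104) = 5.19.
Bélanger equation: y₂/y₁ = ½[√(1 + 8Fr₁²) − 1] = ½[√216.3 − 1] = 6.85.
y₂ = 6.85 × 0.104 = 0.713 m.
q = V₁·y₁ = 5.24 × 0.104 = 0.545 m²/s. V₂ = q/y₂ = 0.545/0.713 = 0.765 m/s. E₁ = y₁ + V₁²/2g = 1.50 m; E₂ = y₂ + V₂²/2g = 0.743 m. ΔE = E₁ − E₂ = 0.761 m.
Q = q·b = 0.545 × 6.90 = 3.76 m³/s. P = γ·Q·ΔE = 9.81 × 3.76 × 0.761 = 28.1 kW.

P = 28.1 kW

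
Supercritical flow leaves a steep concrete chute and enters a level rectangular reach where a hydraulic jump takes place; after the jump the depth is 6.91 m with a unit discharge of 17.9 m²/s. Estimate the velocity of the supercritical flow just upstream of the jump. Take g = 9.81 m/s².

V₂ = q/y₂ = 17.9/6.91 = 2.59 m/s; Fr₂ = V₂/√(g·y₂) = 0.315.
From the momentum equation (using Fr₂), y₁/y₂ = ½[√(1 + 8Fr₂²) − 1] = ½[√1.792 − 1] = 0.169.
y₁ = 0.169 × 6.91 = 1.17 m.
V₁ = q/y₁ = 17.9/1.17 = 15.3 m/s.

V₁ = 15.3 m/s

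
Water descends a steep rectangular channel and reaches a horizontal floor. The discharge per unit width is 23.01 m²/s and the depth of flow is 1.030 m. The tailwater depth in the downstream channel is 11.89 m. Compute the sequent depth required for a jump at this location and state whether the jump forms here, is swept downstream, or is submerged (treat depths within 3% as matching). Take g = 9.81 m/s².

y₂ = 9.735 m; the jump is submerged

V₁ = q/y₁ = 23.01/1.030 = 22.34 m/s. Fr₁ = V₁/√(g·y₁) = 22.34/√(9.81×1.030) = 7.028.
Bélanger equation: y₂/y₁ = ½[√(1 + 8Fr₁²) − 1] = ½[√396.13 − 1] = 9.452.
y₂ = 9.452 × 1.030 = 9.735 m.
Tailwater y_tw = 11.89 m: y_tw > y₂, so the jump is submerged.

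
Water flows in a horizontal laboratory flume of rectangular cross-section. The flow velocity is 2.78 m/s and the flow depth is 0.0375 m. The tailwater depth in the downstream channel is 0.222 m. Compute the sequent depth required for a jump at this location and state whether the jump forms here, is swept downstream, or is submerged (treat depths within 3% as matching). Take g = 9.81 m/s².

y₂ = 0.225 m; the jump forms here

Fr₁ = V₁/√(g·y₁) = 2.78/√(9.81×0.0375) = 4.58.
Bélanger equation: y₂/y₁ = ½[√(1 + 8Fr₁²) − 1] = ½[√169.1 − 1] = 6.00.
y₂ = 6.00 × 0.0375 = 0.225 m.
Tailwater y_tw = 0.222 m: y_tw ≈ y₂, so the jump forms here.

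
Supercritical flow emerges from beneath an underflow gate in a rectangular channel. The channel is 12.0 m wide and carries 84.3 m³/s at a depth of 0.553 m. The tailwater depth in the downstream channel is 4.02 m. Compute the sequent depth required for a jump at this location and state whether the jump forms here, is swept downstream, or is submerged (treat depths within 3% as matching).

y₂ = 4.00 m; the jump forms here

q = Q/b = 84.3/12.0 = 7.02 m²/s; V₁ = q/y₁ = 12.7 m/s. Fr₁ = V₁/√(g·y₁) = 5.45.
Conjugate-depth relation: y₂/y₁ = ½[√(1 + 8Fr₁²) − 1] = ½[√239.0 − 1] = 7.23.
y₂ = 7.23 × 0.553 = 4.00 m.
Tailwater y_tw = 4.02 m: y_tw ≈ y₂, so the jump forms here.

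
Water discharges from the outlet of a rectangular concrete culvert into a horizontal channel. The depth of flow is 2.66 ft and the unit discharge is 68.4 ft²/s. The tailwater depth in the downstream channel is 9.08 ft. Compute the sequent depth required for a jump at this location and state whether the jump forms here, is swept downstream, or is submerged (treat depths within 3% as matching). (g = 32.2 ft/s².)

y₂ = 9.21 ft; the jump forms here

V₁ = q/y₁ = 68.4/2.66 = 25.7 ft/s. Fr₁ = V₁/√(g·y₁) = 25.7/√(32.2×2.66) = 2.78.
Sequent-depth ratio: y₂/y₁ = ½[√(1 + 8Fr₁²) − 1] = ½[√62.76 − 1] = 3.46.
y₂ = 3.46 × 2.66 = 9.21 ft.
Tailwater y_tw = 9.08 ft: y_tw ≈ y₂, so the jump forms here.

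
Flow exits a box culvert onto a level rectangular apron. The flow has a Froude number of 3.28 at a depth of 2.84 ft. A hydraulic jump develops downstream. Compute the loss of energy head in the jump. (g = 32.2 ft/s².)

Fr₁ = 3.28 (given).
Conjugate-depth relation: y₂/y₁ = ½[√(1 + 8Fr₁²) − 1] = ½[√87.07 − 1] = 4.17.
y₂ = 4.17 × 2.84 = 11.8 ft.
Head loss: ΔE = (y₂ − y₁)³/(4y₁y₂) = (11.8 − 2.84)³/(4×2.84×11.8) = 727/134 = 5.41 ft.

ΔE = 5.41 ft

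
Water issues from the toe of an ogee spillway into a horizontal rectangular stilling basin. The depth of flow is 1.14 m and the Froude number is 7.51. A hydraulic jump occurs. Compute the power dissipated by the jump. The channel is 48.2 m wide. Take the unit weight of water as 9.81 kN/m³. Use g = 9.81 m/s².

Fr₁ = 7.51 (given).
From the momentum equation for a rectangular channel, y₂/y₁ = ½[√(1 + 8Fr₁²) − 1] = ½[√452.2 − 1] = 10.1.
y₂ = 10.1 × 1.14 = 11.6 m.
Head loss: ΔE = (y₂ − y₁)³/(4y₁y₂) = (11.6 − 1.14)³/(4×1.14×11.6) = 1128/52.7 = 21.4 m.
V₁ = Fr₁·√(g·y₁) = 7.51×√(9.81×1.14) = 25.1 m/s; q = V₁·y₁ = 28.6 m²/s. Q = q·b = 28.6 × 48.2 = 1380 m³/s. P = γ·Q·ΔE = 9.81 × 1380 × 21.4 = 290032 kW.

P = 290032 kW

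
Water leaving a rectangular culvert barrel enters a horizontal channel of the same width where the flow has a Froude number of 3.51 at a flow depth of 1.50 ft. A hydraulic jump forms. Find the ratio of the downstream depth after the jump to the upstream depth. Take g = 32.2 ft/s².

Fr₁ = 3.51 (given).
From the momentum equation for a rectangular channel, y₂/y₁ = ½[√(1 + 8Fr₁²) − 1] = ½[√99.56 − 1] = 4.49.

y₂/y₁ = 4.49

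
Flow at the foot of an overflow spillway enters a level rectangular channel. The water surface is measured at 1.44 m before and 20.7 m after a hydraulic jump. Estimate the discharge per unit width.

q = 56.9 m²/s

For a rectangular channel the momentum equation gives q² = ½·g·y₁·y₂·(y₁ + y₂) = ½×9.81×1.44×20.7×22.1 = 3237.
q = √3237 = 56.9 m²/s.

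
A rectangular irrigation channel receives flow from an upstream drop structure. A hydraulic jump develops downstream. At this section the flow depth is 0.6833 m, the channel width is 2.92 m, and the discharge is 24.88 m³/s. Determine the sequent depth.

q = Q/b = 24.88/2.92 = 8.521 m²/s; V₁ = q/y₁ = 12.47 m/s. Fr₁ = V₁/√(g·y₁) = 4.816.
By Bélanger, y₂/y₁ = ½[√(1 + 8Fr₁²) − 1] = ½[√186.58 − 1] = 6.330.
y₂ = 6.330 × 0.6833 = 4.325 m.

y₂ = 4.325 m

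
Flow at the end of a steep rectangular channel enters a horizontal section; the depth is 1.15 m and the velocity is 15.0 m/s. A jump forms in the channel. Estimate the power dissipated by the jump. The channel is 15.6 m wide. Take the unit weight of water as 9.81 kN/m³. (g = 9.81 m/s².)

P = 14705 kW

Fr₁ = V₁/√(g·y₁) = 15.0/√(9.81×1.15) = 4.47.
Conjugate-depth relation: y₂/y₁ = ½[√(1 + 8Fr₁²) − 1] = ½[√160.6 − 1] = 5.84.
y₂ = 5.84 × 1.15 = 6.71 m.
q = V₁·y₁ = 15.0 × 1.15 = 17.2 m²/s. V₂ = q/y₂ = 17.2/6.71 = 2.57 m/s. E₁ = y₁ + V₁²/2g = 12.6 m; E₂ = y₂ + V₂²/2g = 7.05 m. ΔE = E₁ − E₂ = 5.57 m.
Q = q·b = 17.2 × 15.6 = 269 m³/s. P = γ·Q·ΔE = 9.81 × 269 × 5.57 = 14705 kW.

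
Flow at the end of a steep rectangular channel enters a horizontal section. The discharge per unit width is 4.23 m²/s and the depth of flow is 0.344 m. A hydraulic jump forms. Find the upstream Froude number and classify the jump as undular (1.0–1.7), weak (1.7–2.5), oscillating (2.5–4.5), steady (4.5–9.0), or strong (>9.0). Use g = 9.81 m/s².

Fr₁ = 6.69; steady jump

V₁ = q/y₁ = 4.23/0.344 = 12.3 m/s. Fr₁ = V₁/√(g·y₁) = 12.3/√(9.81×0.344) = 6.69.
Fr₁ = 6.69 lies in the steady range.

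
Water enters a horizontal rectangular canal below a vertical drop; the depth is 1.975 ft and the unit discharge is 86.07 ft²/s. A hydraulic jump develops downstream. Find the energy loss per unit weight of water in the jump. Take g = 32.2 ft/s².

V₁ = q/y₁ = 86.07/1.975 = 43.58 ft/s. Fr₁ = V₁/√(g·y₁) = 43.58/√(32.2×1.975) = 5.465.
Bélanger equation: y₂/y₁ = ½[√(1 + 8Fr₁²) − 1] = ½[√239.91 − 1] = 7.245.
y₂ = 7.245 × 1.975 = 14.31 ft.
V₂ = q/y₂ = 86.07/14.31 = 6.016 ft/s. E₁ = y₁ + V₁²/2g = 31.47 ft; E₂ = y₂ + V₂²/2g = 14.87 ft. ΔE = E₁ − E₂ = 16.60 ft.

ΔE = 16.60 ft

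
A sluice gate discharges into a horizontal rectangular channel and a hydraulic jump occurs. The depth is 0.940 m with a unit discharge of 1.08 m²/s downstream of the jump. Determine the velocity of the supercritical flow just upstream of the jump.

V₁ = 4.95 m/s

V₂ = q/y₂ = 1.08/0.940 = 1.15 m/s; Fr₂ = V₂/√(g·y₂) = 0.378.
From the momentum equation (using Fr₂), y₁/y₂ = ½[√(1 + 8Fr₂²) − 1] = ½[√2.145 − 1] = 0.232.
y₁ = 0.232 × 0.940 = 0.218 m.
V₁ = q/y₁ = 1.08/0.218 = 4.95 m/s.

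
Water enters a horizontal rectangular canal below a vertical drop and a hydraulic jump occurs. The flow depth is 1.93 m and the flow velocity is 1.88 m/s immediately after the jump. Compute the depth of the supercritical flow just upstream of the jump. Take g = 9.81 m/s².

Fr₂ = V₂/√(g·y₂) = 1.88/√(9.81×1.93) = 0.432.
From the momentum equation (using Fr₂), y₁/y₂ = ½[√(1 + 8Fr₂²) − 1] = ½[√2.493 − 1] = 0.290.
y₁ = 0.290 × 1.93 = 0.559 m.

y₁ = 0.559 m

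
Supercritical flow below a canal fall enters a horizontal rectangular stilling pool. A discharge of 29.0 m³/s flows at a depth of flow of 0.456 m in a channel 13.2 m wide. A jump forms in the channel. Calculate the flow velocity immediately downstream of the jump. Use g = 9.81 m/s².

q = Q/b = 29.0/13.2 = 2.20 m²/s; V₁ = q/y₁ = 4.82 m/s. Fr₁ = V₁/√(g·y₁) = 2.28.
Bélanger equation: y₂/y₁ = ½[√(1 + 8Fr₁²) − 1] = ½[√42.51 − 1] = 2.76.
y₂ = 2.76 × 0.456 = 1.26 m.
V₂ = q/y₂ = 2.20/1.26 = 1.75 m/s.

V₂ = 1.75 m/s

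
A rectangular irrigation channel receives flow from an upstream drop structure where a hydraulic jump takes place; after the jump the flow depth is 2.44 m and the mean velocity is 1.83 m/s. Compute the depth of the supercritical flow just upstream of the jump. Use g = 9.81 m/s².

y₁ = 0.556 m

Fr₂ = V₂/√(g·y₂) = 1.83/√(9.81×2.44) = 0.374.
The Bélanger relation is symmetric: y₁/y₂ = ½[√(1 + 8Fr₂²) − 1] = ½[√2.119 − 1] = 0.228.
y₁ = 0.228 × 2.44 = 0.556 m.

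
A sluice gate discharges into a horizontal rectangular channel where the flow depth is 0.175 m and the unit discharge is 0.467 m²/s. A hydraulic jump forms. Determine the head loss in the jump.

V₁ = q/y₁ = 0.467/0.175 = 2.67 m/s. Fr₁ = V₁/√(g·y₁) = 2.67/√(9.81×0.175) = 2.04.
Bélanger equation: y₂/y₁ = ½[√(1 + 8Fr₁²) − 1] = ½[√34.18 − 1] = 2.42.
y₂ = 2.42 × 0.175 = 0.424 m.
V₂ = q/y₂ = 0.467/0.424 = 1.10 m/s. E₁ = y₁ + V₁²/2g = 0.538 m; E₂ = y₂ + V₂²/2g = 0.486 m. ΔE = E₁ − E₂ = 0.0521 m.

ΔE = 0.0521 m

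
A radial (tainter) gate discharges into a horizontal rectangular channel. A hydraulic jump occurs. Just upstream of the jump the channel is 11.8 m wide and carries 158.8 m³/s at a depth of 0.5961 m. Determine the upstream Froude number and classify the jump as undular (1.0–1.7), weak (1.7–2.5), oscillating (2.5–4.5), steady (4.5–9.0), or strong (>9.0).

Fr₁ = 9.336; strong jump

q = Q/b = 158.8/11.8 = 13.46 m²/s; V₁ = q/y₁ = 22.58 m/s. Fr₁ = V₁/√(g·y₁) = 9.336.
Fr₁ = 9.336 lies in the strong range.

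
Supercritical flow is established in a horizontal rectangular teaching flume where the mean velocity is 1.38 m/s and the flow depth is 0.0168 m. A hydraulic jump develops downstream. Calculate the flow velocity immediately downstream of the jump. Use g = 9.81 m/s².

V₂ = 0.318 m/s

Fr₁ = V₁/√(g·y₁) = 1.38/√(9.81×0.0168) = 3.40.
By Bélanger, y₂/y₁ = ½[√(1 + 8Fr₁²) − 1] = ½[√93.44 − 1] = 4.33.
y₂ = 4.33 × 0.0168 = 0.0728 m.
q = V₁·y₁ = 1.38 × 0.0168 = 0.0232 m²/s.
V₂ = q/y₂ = 0.0232/0.0728 = 0.318 m/s.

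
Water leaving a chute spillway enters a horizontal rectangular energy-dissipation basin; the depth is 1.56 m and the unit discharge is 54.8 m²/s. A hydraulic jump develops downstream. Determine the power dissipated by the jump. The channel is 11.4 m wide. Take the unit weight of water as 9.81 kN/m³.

V₁ = q/y₁ = 54.8/1.56 = 35.1 m/s. Fr₁ = V₁/√(g·y₁) = 35.1/√(9.81×1.56) = 8.98.
Bélanger equation: y₂/y₁ = ½[√(1 + 8Fr₁²) − 1] = ½[√646.1 − 1] = 12.2.
y₂ = 12.2 × 1.56 = 19.0 m.
Head loss: ΔE = (y₂ − y₁)³/(4y₁y₂) = (19.0 − 1.56)³/(4×1.56×19.0) = 5347/119 = 45.0 m.
Q = q·b = 54.8 × 11.4 = 625 m³/s. P = γ·Q·ΔE = 9.81 × 625 × 45.0 = 275700 kW.

P = 275700 kW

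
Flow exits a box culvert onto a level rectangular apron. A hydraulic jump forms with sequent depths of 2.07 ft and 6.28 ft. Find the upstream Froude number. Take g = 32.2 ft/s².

Fr₁ = 2.47

For a rectangular channel the momentum equation gives q² = ½·g·y₁·y₂·(y₁ + y₂) = ½×32.2×2.07×6.28×8.35 = 1748.
q = √1748 = 41.8 ft²/s.
V₁ = q/y₁ = 20.2 ft/s; Fr₁ = V₁/√(g·y₁) = 2.47.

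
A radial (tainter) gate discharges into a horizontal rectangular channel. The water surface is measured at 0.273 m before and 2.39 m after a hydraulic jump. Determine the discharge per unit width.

For a rectangular channel the momentum equation gives q² = ½·g·y₁·y₂·(y₁ + y₂) = ½×9.81×0.273×2.39×2.66 = 8.52.
q = √8.52 = 2.92 m²/s.

q = 2.92 m²/s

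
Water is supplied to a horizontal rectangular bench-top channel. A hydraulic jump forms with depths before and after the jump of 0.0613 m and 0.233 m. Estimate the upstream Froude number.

For a rectangular channel the momentum equation gives q² = ½·g·y₁·y₂·(y₁ + y₂) = ½×9.81×0.0613×0.233×0.294 = 0.0206.
q = √0.0206 = 0.144 m²/s.
V₁ = q/y₁ = 2.34 m/s; Fr₁ = V₁/√(g·y₁) = 3.02.

Fr₁ = 3.02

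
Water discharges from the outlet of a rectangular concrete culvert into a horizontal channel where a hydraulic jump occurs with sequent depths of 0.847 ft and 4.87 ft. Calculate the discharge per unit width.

For a rectangular channel the momentum equation gives q² = ½·g·y₁·y₂·(y₁ + y₂) = ½×32.2×0.847×4.87×5.72 = 380.
q = √380 = 19.5 ft²/s.

q = 19.5 ft²/s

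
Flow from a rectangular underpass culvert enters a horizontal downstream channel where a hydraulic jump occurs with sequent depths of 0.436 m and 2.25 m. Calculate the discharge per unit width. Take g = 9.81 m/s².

q = 3.60 m²/s

For a rectangular channel the momentum equation gives q² = ½·g·y₁·y₂·(y₁ + y₂) = ½×9.81×0.436×2.25×2.69 = 12.9.
q = √12.9 = 3.60 m²/s.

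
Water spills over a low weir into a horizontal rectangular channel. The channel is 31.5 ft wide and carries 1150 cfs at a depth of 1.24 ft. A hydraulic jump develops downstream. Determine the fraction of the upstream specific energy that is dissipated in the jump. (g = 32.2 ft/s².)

ΔE/E₁ = 0.460 (46.0%)

q = Q/b = 1150/31.5 = 36.5 ft²/s; V₁ = q/y₁ = 29.4 ft/s. Fr₁ = V₁/√(g·y₁) = 4.66.
By Bélanger, y₂/y₁ = ½[√(1 + 8Fr₁²) − 1] = ½[√174.7 − 1] = 6.11.
y₂ = 6.11 × 1.24 = 7.57 ft.
E₁ = y₁ + V₁²/2g = 14.7 ft. ΔE = (y₂ − y₁)³/(4y₁y₂) = 6.76 ft. ΔE/E₁ = 6.76/14.7 = 0.460.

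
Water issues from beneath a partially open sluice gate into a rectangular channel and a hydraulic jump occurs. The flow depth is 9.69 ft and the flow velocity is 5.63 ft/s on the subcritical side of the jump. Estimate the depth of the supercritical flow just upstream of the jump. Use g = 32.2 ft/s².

y₁ = 1.68 ft

Fr₂ = V₂/√(g·y₂) = 5.63/√(32.2×9.69) = 0.319.
From the momentum equation (using Fr₂), y₁/y₂ = ½[√(1 + 8Fr₂²) − 1] = ½[√1.813 − 1] = 0.173.
y₁ = 0.173 × 9.69 = 1.68 ft.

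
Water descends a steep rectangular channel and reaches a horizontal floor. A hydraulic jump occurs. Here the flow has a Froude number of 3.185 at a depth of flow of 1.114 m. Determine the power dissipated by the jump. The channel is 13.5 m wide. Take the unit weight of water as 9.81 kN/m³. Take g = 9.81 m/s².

P = 2991 kW

Fr₁ = 3.185 (given).
By Bélanger, y₂/y₁ = ½[√(1 + 8Fr₁²) − 1] = ½[√82.154 − 1] = 4.032.
y₂ = 4.032 × 1.114 = 4.492 m.
V₁ = Fr₁·√(g·y₁) = 3.185×√(9.81×1.114) = 10.53 m/s; q = V₁·y₁ = 11.73 m²/s. V₂ = q/y₂ = 11.73/4.492 = 2.611 m/s. E₁ = y₁ + V₁²/2g = 6.764 m; E₂ = y₂ + V₂²/2g = 4.839 m. ΔE = E₁ − E₂ = 1.925 m.
Q = q·b = 11.73 × 13.5 = 158.3 m³/s. P = γ·Q·ΔE = 9.81 × 158.3 × 1.925 = 2991 kW.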